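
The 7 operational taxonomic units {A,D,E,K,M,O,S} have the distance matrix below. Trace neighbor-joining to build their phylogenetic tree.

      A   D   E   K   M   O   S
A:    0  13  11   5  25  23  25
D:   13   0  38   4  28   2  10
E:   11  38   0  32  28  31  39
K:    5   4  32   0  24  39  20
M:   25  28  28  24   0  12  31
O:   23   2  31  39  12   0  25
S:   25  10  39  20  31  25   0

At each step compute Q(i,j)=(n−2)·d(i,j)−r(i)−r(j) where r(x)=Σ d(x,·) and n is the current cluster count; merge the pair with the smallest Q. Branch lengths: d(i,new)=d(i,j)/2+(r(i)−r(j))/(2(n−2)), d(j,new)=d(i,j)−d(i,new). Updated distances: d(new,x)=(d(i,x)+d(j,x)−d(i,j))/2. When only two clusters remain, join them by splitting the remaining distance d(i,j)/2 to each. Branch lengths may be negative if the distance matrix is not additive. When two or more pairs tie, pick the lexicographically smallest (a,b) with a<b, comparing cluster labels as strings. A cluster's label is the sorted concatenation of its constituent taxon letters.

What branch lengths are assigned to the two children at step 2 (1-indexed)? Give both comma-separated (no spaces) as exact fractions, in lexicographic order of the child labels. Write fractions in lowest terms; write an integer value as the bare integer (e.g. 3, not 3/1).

129/16,63/16

iteration 1: select A,E (d=11, Q=-226); attach at lengths (-11/5, 66/5); label the merged cluster AE
  updated: d(AE,D)=20, d(AE,K)=13, d(AE,M)=21, d(AE,O)=43/2, d(AE,S)=53/2
iteration 2: select M,O (d=12, Q=-335/2); attach at lengths (129/16, 63/16); label the merged cluster MO
  updated: d(AE,MO)=61/4, d(D,MO)=9, d(K,MO)=51/2, d(MO,S)=22
iteration 3: select AE,MO (d=61/4, Q=-403/4); attach at lengths (65/8, 57/8); label the merged cluster AEMO
  updated: d(AEMO,D)=55/8, d(AEMO,K)=93/8, d(AEMO,S)=133/8
iteration 4: select AEMO,S (d=133/8, Q=-97/2); attach at lengths (87/16, 179/16); label the merged cluster AEMOS
  updated: d(AEMOS,D)=1/8, d(AEMOS,K)=15/2
iteration 5: select AEMOS,D (d=1/8, Q=-93/8); attach at lengths (29/16, -27/16); label the merged cluster ADEMOS
  updated: d(ADEMOS,K)=91/16
iteration 6: select ADEMOS,K (d=91/16); attach at lengths (91/32, 91/32); label the merged cluster ADEKMOS
final tree: (((((A:-11/5,E:66/5):65/8,(M:129/16,O:63/16):57/8):87/16,S:179/16):29/16,D:-27/16):91/32,K:91/32)
total length: 971/16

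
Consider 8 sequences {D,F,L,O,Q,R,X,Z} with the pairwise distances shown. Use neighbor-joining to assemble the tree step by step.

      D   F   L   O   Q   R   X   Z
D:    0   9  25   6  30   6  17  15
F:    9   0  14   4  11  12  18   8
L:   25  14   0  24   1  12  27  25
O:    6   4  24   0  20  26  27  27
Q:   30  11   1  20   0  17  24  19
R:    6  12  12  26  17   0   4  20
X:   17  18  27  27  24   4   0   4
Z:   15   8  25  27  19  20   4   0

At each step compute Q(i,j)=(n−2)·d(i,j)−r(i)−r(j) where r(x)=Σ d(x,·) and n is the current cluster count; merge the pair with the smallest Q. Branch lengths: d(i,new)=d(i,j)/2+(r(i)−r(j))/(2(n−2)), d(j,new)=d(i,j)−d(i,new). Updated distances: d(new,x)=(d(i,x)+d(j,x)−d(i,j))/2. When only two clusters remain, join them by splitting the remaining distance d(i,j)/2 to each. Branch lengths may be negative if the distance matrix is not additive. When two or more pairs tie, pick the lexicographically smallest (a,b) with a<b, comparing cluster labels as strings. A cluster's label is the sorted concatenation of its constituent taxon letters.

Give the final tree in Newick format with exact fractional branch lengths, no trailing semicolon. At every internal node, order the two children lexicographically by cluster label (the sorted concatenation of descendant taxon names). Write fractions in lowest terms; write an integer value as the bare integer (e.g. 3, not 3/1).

(((((D:7/16,O:89/16):35/8,F:-7/8):69/16,(L:1,Q:0):169/16):33/16,R:23/8):57/16,(X:39/20,Z:41/20):57/16)

1. join L+Q (d=1, Q=-244) ⇒ LQ; edges |L|=1, |Q|=0
  updated: d(D,LQ)=27, d(F,LQ)=12, d(LQ,O)=43/2, d(LQ,R)=14, d(LQ,X)=25, d(LQ,Z)=43/2
2. join X+Z (d=4, Q=-341/2) ⇒ XZ; edges |X|=39/20, |Z|=41/20
  updated: d(D,XZ)=14, d(F,XZ)=11, d(LQ,XZ)=85/4, d(O,XZ)=25, d(R,XZ)=10
3. join D+O (d=6, Q=-241/2) ⇒ DO; edges |D|=7/16, |O|=89/16
  updated: d(DO,F)=7/2, d(DO,LQ)=85/4, d(DO,R)=13, d(DO,XZ)=33/2
4. join DO+F (d=7/2, Q=-329/4) ⇒ DFO; edges |DO|=35/8, |F|=-7/8
  updated: d(DFO,LQ)=119/8, d(DFO,R)=43/4, d(DFO,XZ)=12
5. join DFO+LQ (d=119/8, Q=-58) ⇒ DFLOQ; edges |DFO|=69/16, |LQ|=169/16
  updated: d(DFLOQ,R)=79/16, d(DFLOQ,XZ)=147/16
6. join DFLOQ+R (d=79/16, Q=-193/8) ⇒ DFLOQR; edges |DFLOQ|=33/16, |R|=23/8
  updated: d(DFLOQR,XZ)=57/8
7. join DFLOQR+XZ (d=57/8) ⇒ DFLOQRXZ; edges |DFLOQR|=57/16, |XZ|=57/16
final tree: (((((D:7/16,O:89/16):35/8,F:-7/8):69/16,(L:1,Q:0):169/16):33/16,R:23/8):57/16,(X:39/20,Z:41/20):57/16)
total length: 663/16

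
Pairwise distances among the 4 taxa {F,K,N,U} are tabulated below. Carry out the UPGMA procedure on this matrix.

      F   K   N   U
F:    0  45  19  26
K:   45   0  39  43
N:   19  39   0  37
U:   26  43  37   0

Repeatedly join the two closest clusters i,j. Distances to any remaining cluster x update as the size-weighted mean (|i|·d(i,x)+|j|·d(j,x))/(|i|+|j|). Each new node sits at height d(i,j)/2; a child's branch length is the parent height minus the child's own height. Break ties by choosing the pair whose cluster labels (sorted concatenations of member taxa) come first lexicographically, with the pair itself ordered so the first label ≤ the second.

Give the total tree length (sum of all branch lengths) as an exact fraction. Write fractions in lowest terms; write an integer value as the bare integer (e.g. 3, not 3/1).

1. join F+N (d=19) ⇒ FN; edges |F|=19/2, |N|=19/2
  updated: d(FN,K)=42, d(FN,U)=63/2
2. join FN+U (d=63/2) ⇒ FNU; edges |FN|=25/4, |U|=63/4
  updated: d(FNU,K)=127/3
3. join FNU+K (d=127/3) ⇒ FKNU; edges |FNU|=65/12, |K|=127/6
final tree: (((F:19/2,N:19/2):25/4,U:63/4):65/12,K:127/6)
total length: 811/12

811/12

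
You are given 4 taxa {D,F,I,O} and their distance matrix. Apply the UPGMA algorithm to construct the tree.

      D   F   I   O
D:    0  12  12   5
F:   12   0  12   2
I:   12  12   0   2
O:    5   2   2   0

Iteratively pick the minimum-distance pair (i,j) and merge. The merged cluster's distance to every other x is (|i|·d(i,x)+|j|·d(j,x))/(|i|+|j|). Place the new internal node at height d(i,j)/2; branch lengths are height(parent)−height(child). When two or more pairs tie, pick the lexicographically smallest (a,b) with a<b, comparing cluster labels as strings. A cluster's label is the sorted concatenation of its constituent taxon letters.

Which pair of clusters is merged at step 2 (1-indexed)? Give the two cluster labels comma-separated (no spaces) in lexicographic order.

FO,I

1. join F+O (d=2) ⇒ FO; edges |F|=1, |O|=1
  updated: d(D,FO)=17/2, d(FO,I)=7
2. join FO+I (d=7) ⇒ FIO; edges |FO|=5/2, |I|=7/2
  updated: d(D,FIO)=29/3
3. join D+FIO (d=29/3) ⇒ DFIO; edges |D|=29/6, |FIO|=4/3
final tree: (D:29/6,((F:1,O:1):5/2,I:7/2):4/3)
total length: 85/6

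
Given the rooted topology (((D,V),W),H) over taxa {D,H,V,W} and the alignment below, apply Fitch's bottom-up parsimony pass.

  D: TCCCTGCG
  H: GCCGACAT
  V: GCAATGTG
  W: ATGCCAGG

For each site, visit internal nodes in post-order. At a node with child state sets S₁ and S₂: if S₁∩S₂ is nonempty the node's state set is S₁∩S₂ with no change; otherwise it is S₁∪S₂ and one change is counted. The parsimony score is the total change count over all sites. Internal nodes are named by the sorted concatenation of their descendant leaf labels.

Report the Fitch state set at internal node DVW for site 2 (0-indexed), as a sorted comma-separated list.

DV@0: {T} ∪ {G} = {G,T} (union, +1)
DVW@0: {G,T} ∪ {A} = {A,G,T} (union, +1)
DHVW@0: {A,G,T} ∩ {G} = {G} (intersection, +0)
DV@1: {C} ∩ {C} = {C} (intersection, +0)
DVW@1: {C} ∪ {T} = {C,T} (union, +1)
DHVW@1: {C,T} ∩ {C} = {C} (intersection, +0)
DV@2: {C} ∪ {A} = {A,C} (union, +1)
DVW@2: {A,C} ∪ {G} = {A,C,G} (union, +1)
DHVW@2: {A,C,G} ∩ {C} = {C} (intersection, +0)
DV@3: {C} ∪ {A} = {A,C} (union, +1)
DVW@3: {A,C} ∩ {C} = {C} (intersection, +0)
DHVW@3: {C} ∪ {G} = {C,G} (union, +1)
DV@4: {T} ∩ {T} = {T} (intersection, +0)
DVW@4: {T} ∪ {C} = {C,T} (union, +1)
DHVW@4: {C,T} ∪ {A} = {A,C,T} (union, +1)
DV@5: {G} ∩ {G} = {G} (intersection, +0)
DVW@5: {G} ∪ {A} = {A,G} (union, +1)
DHVW@5: {A,G} ∪ {C} = {A,C,G} (union, +1)
DV@6: {C} ∪ {T} = {C,T} (union, +1)
DVW@6: {C,T} ∪ {G} = {C,G,T} (union, +1)
DHVW@6: {C,G,T} ∪ {A} = {A,C,G,T} (union, +1)
DV@7: {G} ∩ {G} = {G} (intersection, +0)
DVW@7: {G} ∩ {G} = {G} (intersection, +0)
DHVW@7: {G} ∪ {T} = {G,T} (union, +1)
per-site changes: [2, 1, 2, 2, 2, 2, 3, 1]; total = 15

A,C,G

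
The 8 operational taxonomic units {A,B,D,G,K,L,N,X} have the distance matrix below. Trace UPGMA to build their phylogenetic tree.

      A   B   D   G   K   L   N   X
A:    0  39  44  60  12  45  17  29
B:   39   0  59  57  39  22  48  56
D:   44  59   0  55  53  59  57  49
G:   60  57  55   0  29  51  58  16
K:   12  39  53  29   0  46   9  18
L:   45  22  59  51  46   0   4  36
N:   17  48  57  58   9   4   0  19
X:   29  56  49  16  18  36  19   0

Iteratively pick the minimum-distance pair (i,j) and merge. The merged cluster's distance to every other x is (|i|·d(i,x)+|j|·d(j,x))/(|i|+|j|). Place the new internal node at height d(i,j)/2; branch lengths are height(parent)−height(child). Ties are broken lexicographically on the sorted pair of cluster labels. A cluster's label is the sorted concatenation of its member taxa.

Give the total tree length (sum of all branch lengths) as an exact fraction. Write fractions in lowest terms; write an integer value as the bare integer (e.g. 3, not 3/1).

step 1: merge (L,N) at d=4; branch lengths L→2, N→2; new cluster LN
  updated: d(A,LN)=31, d(B,LN)=35, d(D,LN)=58, d(G,LN)=109/2, d(K,LN)=55/2, d(LN,X)=55/2
step 2: merge (A,K) at d=12; branch lengths A→6, K→6; new cluster AK
  updated: d(AK,B)=39, d(AK,D)=97/2, d(AK,G)=89/2, d(AK,LN)=117/4, d(AK,X)=47/2
step 3: merge (G,X) at d=16; branch lengths G→8, X→8; new cluster GX
  updated: d(AK,GX)=34, d(B,GX)=113/2, d(D,GX)=52, d(GX,LN)=41
step 4: merge (AK,LN) at d=117/4; branch lengths AK→69/8, LN→101/8; new cluster AKLN
  updated: d(AKLN,B)=37, d(AKLN,D)=213/4, d(AKLN,GX)=75/2
step 5: merge (AKLN,B) at d=37; branch lengths AKLN→31/8, B→37/2; new cluster ABKLN
  updated: d(ABKLN,D)=272/5, d(ABKLN,GX)=413/10
step 6: merge (ABKLN,GX) at d=413/10; branch lengths ABKLN→43/20, GX→253/20; new cluster ABGKLNX
  updated: d(ABGKLNX,D)=376/7
step 7: merge (ABGKLNX,D) at d=376/7; branch lengths ABGKLNX→869/140, D→188/7; new cluster ABDGKLNX
final tree: (((((A:6,K:6):69/8,(L:2,N:2):101/8):31/8,B:37/2):43/20,(G:8,X:8):253/20):869/140,D:188/7)
total length: 34577/280

34577/280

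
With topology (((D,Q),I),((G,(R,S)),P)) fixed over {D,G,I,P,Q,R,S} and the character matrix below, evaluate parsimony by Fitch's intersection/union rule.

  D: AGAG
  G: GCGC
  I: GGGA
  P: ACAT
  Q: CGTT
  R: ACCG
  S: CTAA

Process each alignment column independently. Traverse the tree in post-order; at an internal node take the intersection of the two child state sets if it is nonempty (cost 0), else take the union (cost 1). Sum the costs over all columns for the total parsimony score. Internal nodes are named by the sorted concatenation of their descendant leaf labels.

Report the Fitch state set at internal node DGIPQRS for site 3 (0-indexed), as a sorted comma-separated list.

A,G,T

site 0, node DQ: D={A} ∪ Q={C} → {A,C} (+1)
site 0, node DIQ: DQ={A,C} ∪ I={G} → {A,C,G} (+1)
site 0, node RS: R={A} ∪ S={C} → {A,C} (+1)
site 0, node GRS: G={G} ∪ RS={A,C} → {A,C,G} (+1)
site 0, node GPRS: GRS={A,C,G} ∩ P={A} → {A} (+0)
site 0, node DGIPQRS: DIQ={A,C,G} ∩ GPRS={A} → {A} (+0)
site 1, node DQ: D={G} ∩ Q={G} → {G} (+0)
site 1, node DIQ: DQ={G} ∩ I={G} → {G} (+0)
site 1, node RS: R={C} ∪ S={T} → {C,T} (+1)
site 1, node GRS: G={C} ∩ RS={C,T} → {C} (+0)
site 1, node GPRS: GRS={C} ∩ P={C} → {C} (+0)
site 1, node DGIPQRS: DIQ={G} ∪ GPRS={C} → {C,G} (+1)
site 2, node DQ: D={A} ∪ Q={T} → {A,T} (+1)
site 2, node DIQ: DQ={A,T} ∪ I={G} → {A,G,T} (+1)
site 2, node RS: R={C} ∪ S={A} → {A,C} (+1)
site 2, node GRS: G={G} ∪ RS={A,C} → {A,C,G} (+1)
site 2, node GPRS: GRS={A,C,G} ∩ P={A} → {A} (+0)
site 2, node DGIPQRS: DIQ={A,G,T} ∩ GPRS={A} → {A} (+0)
site 3, node DQ: D={G} ∪ Q={T} → {G,T} (+1)
site 3, node DIQ: DQ={G,T} ∪ I={A} → {A,G,T} (+1)
site 3, node RS: R={G} ∪ S={A} → {A,G} (+1)
site 3, node GRS: G={C} ∪ RS={A,G} → {A,C,G} (+1)
site 3, node GPRS: GRS={A,C,G} ∪ P={T} → {A,C,G,T} (+1)
site 3, node DGIPQRS: DIQ={A,G,T} ∩ GPRS={A,C,G,T} → {A,G,T} (+0)
per-site changes: [4, 2, 4, 5]; total = 15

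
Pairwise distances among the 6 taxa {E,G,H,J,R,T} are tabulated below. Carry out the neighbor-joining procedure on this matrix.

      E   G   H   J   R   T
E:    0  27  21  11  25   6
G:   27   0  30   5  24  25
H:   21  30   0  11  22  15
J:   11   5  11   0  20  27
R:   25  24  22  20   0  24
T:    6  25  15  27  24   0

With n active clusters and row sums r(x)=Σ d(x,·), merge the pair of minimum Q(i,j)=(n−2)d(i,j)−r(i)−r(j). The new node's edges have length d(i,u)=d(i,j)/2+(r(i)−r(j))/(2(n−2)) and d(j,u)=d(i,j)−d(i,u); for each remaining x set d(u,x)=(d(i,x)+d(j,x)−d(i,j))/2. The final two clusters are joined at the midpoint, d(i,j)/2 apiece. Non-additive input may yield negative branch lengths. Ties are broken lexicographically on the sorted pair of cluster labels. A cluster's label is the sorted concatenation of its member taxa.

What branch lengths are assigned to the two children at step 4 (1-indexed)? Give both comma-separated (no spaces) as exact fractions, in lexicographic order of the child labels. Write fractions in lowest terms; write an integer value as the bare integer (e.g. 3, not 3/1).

19/8,61/8

1. join G+J (d=5, Q=-165) ⇒ GJ; edges |G|=57/8, |J|=-17/8
  updated: d(E,GJ)=33/2, d(GJ,H)=18, d(GJ,R)=39/2, d(GJ,T)=47/2
2. join E+T (d=6, Q=-119) ⇒ ET; edges |E|=3, |T|=3
  updated: d(ET,GJ)=17, d(ET,H)=15, d(ET,R)=43/2
3. join ET+H (d=15, Q=-157/2) ⇒ EHT; edges |ET|=57/8, |H|=63/8
  updated: d(EHT,GJ)=10, d(EHT,R)=57/4
4. join EHT+GJ (d=10, Q=-175/4) ⇒ EGHJT; edges |EHT|=19/8, |GJ|=61/8
  updated: d(EGHJT,R)=95/8
5. join EGHJT+R (d=95/8) ⇒ EGHJRT; edges |EGHJT|=95/16, |R|=95/16
final tree: ((((E:3,T:3):57/8,H:63/8):19/8,(G:57/8,J:-17/8):61/8):95/16,R:95/16)
total length: 383/8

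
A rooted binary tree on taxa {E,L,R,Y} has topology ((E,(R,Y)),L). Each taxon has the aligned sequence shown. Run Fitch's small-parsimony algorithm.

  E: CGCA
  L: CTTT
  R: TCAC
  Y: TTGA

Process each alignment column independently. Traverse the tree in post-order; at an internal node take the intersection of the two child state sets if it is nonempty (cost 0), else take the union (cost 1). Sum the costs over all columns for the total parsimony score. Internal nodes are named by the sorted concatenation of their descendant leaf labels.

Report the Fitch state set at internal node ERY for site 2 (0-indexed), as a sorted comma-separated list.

RY@0: {T} ∩ {T} = {T} (intersection, +0)
ERY@0: {C} ∪ {T} = {C,T} (union, +1)
ELRY@0: {C,T} ∩ {C} = {C} (intersection, +0)
RY@1: {C} ∪ {T} = {C,T} (union, +1)
ERY@1: {G} ∪ {C,T} = {C,G,T} (union, +1)
ELRY@1: {C,G,T} ∩ {T} = {T} (intersection, +0)
RY@2: {A} ∪ {G} = {A,G} (union, +1)
ERY@2: {C} ∪ {A,G} = {A,C,G} (union, +1)
ELRY@2: {A,C,G} ∪ {T} = {A,C,G,T} (union, +1)
RY@3: {C} ∪ {A} = {A,C} (union, +1)
ERY@3: {A} ∩ {A,C} = {A} (intersection, +0)
ELRY@3: {A} ∪ {T} = {A,T} (union, +1)
per-site changes: [1, 2, 3, 2]; total = 8

A,C,G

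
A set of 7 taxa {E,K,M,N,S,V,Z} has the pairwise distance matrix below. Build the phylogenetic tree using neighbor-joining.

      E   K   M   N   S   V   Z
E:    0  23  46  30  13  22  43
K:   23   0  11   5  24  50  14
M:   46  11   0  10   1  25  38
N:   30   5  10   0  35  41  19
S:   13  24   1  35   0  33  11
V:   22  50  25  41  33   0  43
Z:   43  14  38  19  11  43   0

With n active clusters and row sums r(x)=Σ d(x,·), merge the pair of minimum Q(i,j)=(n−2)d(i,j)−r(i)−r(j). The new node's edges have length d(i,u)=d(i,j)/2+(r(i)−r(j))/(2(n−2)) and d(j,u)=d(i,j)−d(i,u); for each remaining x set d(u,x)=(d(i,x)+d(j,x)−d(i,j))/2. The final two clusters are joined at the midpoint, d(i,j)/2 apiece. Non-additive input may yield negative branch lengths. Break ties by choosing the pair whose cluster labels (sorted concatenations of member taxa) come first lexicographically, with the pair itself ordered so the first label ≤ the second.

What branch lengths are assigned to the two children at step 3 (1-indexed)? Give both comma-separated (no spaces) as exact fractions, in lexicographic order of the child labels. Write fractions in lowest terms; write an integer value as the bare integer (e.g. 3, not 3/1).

iteration 1: select E,V (d=22, Q=-281); attach at lengths (73/10, 147/10); label the merged cluster EV
  updated: d(EV,K)=51/2, d(EV,M)=49/2, d(EV,N)=49/2, d(EV,S)=12, d(EV,Z)=32
iteration 2: select M,S (d=1, Q=-327/2); attach at lengths (11/16, 5/16); label the merged cluster MS
  updated: d(EV,MS)=71/4, d(K,MS)=17, d(MS,N)=22, d(MS,Z)=24
iteration 3: select EV,MS (d=71/4, Q=-509/4); attach at lengths (289/24, 137/24); label the merged cluster EMSV
  updated: d(EMSV,K)=99/8, d(EMSV,N)=115/8, d(EMSV,Z)=153/8
iteration 4: select EMSV,Z (d=153/8, Q=-239/4); attach at lengths (8, 89/8); label the merged cluster EMSVZ
  updated: d(EMSVZ,K)=29/8, d(EMSVZ,N)=57/8
iteration 5: select EMSVZ,K (d=29/8, Q=-63/4); attach at lengths (23/8, 3/4); label the merged cluster EKMSVZ
  updated: d(EKMSVZ,N)=17/4
iteration 6: select EKMSVZ,N (d=17/4); attach at lengths (17/8, 17/8); label the merged cluster EKMNSVZ
final tree: (((((E:73/10,V:147/10):289/24,(M:11/16,S:5/16):137/24):8,Z:89/8):23/8,K:3/4):17/8,N:17/8)
total length: 271/4

289/24,137/24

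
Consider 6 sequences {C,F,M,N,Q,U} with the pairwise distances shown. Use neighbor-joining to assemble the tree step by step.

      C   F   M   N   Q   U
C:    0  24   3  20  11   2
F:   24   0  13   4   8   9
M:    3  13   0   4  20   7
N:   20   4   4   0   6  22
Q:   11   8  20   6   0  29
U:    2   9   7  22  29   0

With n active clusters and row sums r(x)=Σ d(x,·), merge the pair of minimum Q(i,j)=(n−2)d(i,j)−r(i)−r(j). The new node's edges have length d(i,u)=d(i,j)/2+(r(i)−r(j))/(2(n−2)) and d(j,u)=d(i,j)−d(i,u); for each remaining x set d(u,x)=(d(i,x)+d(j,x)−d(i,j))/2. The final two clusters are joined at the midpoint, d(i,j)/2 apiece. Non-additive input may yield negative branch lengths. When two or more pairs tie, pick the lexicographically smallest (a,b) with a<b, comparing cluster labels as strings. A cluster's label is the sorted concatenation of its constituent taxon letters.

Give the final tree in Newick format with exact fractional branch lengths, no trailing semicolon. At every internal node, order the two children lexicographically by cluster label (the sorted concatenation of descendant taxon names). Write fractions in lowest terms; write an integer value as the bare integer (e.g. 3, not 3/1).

step 1: merge (C,U) at d=2, Q=-121; branch lengths C→-1/8, U→17/8; new cluster CU
  updated: d(CU,F)=31/2, d(CU,M)=4, d(CU,N)=20, d(CU,Q)=19
step 2: merge (CU,M) at d=4, Q=-175/2; branch lengths CU→59/12, M→-11/12; new cluster CMU
  updated: d(CMU,F)=49/4, d(CMU,N)=10, d(CMU,Q)=35/2
step 3: merge (CMU,N) at d=10, Q=-159/4; branch lengths CMU→159/16, N→1/16; new cluster CMNU
  updated: d(CMNU,F)=25/8, d(CMNU,Q)=27/4
step 4: merge (CMNU,F) at d=25/8, Q=-143/8; branch lengths CMNU→15/16, F→35/16; new cluster CFMNU
  updated: d(CFMNU,Q)=93/16
step 5: merge (CFMNU,Q) at d=93/16; branch lengths CFMNU→93/32, Q→93/32; new cluster CFMNQU
final tree: (((((C:-1/8,U:17/8):59/12,M:-11/12):159/16,N:1/16):15/16,F:35/16):93/32,Q:93/32)
total length: 399/16

(((((C:-1/8,U:17/8):59/12,M:-11/12):159/16,N:1/16):15/16,F:35/16):93/32,Q:93/32)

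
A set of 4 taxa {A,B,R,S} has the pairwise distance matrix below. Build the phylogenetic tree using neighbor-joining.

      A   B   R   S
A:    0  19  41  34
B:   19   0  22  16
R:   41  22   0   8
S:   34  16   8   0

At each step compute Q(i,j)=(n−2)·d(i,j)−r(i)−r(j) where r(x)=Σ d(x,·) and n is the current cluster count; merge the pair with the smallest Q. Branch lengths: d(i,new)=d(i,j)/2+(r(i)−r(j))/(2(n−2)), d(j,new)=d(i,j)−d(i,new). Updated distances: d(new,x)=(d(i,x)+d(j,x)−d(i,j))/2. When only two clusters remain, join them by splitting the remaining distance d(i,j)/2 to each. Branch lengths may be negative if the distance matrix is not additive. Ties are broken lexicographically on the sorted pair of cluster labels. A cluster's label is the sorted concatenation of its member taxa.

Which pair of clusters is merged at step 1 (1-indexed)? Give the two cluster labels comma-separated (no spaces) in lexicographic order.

iteration 1: select A,B (d=19, Q=-113); attach at lengths (75/4, 1/4); label the merged cluster AB
  updated: d(AB,R)=22, d(AB,S)=31/2
iteration 2: select AB,R (d=22, Q=-91/2); attach at lengths (59/4, 29/4); label the merged cluster ABR
  updated: d(ABR,S)=3/4
iteration 3: select ABR,S (d=3/4); attach at lengths (3/8, 3/8); label the merged cluster ABRS
final tree: (((A:75/4,B:1/4):59/4,R:29/4):3/8,S:3/8)
total length: 167/4

A,B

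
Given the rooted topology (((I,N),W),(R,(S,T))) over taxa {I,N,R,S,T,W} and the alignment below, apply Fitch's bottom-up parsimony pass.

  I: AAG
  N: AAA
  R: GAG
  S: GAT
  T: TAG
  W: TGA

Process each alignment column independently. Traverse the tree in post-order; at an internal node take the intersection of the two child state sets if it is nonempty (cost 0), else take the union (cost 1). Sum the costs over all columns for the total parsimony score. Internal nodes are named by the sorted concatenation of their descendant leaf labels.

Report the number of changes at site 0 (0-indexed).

3

[col 0] IN: children I:{A}, N:{A} ∩→ {A}; cost 0
[col 0] INW: children IN:{A}, W:{T} ∪→ {A,T}; cost 1
[col 0] ST: children S:{G}, T:{T} ∪→ {G,T}; cost 1
[col 0] RST: children R:{G}, ST:{G,T} ∩→ {G}; cost 0
[col 0] INRSTW: children INW:{A,T}, RST:{G} ∪→ {A,G,T}; cost 1
[col 1] IN: children I:{A}, N:{A} ∩→ {A}; cost 0
[col 1] INW: children IN:{A}, W:{G} ∪→ {A,G}; cost 1
[col 1] ST: children S:{A}, T:{A} ∩→ {A}; cost 0
[col 1] RST: children R:{A}, ST:{A} ∩→ {A}; cost 0
[col 1] INRSTW: children INW:{A,G}, RST:{A} ∩→ {A}; cost 0
[col 2] IN: children I:{G}, N:{A} ∪→ {A,G}; cost 1
[col 2] INW: children IN:{A,G}, W:{A} ∩→ {A}; cost 0
[col 2] ST: children S:{T}, T:{G} ∪→ {G,T}; cost 1
[col 2] RST: children R:{G}, ST:{G,T} ∩→ {G}; cost 0
[col 2] INRSTW: children INW:{A}, RST:{G} ∪→ {A,G}; cost 1
per-site changes: [3, 1, 3]; total = 7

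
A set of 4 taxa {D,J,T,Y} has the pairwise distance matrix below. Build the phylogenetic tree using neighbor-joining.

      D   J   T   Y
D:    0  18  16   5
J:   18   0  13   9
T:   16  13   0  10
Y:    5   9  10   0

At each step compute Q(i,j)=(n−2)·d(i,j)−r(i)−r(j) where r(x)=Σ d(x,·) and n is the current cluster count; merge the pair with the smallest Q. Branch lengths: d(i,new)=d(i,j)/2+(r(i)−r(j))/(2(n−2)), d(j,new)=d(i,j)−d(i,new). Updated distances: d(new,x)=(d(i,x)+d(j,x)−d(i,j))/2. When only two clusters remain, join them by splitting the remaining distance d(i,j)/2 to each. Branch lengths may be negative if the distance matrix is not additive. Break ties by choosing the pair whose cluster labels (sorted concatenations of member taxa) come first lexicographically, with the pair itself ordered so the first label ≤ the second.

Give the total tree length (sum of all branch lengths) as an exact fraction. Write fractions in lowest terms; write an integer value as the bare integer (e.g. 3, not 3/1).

89/4

iteration 1: select D,Y (d=5, Q=-53); attach at lengths (25/4, -5/4); label the merged cluster DY
  updated: d(DY,J)=11, d(DY,T)=21/2
iteration 2: select DY,J (d=11, Q=-69/2); attach at lengths (17/4, 27/4); label the merged cluster DJY
  updated: d(DJY,T)=25/4
iteration 3: select DJY,T (d=25/4); attach at lengths (25/8, 25/8); label the merged cluster DJTY
final tree: (((D:25/4,Y:-5/4):17/4,J:27/4):25/8,T:25/8)
total length: 89/4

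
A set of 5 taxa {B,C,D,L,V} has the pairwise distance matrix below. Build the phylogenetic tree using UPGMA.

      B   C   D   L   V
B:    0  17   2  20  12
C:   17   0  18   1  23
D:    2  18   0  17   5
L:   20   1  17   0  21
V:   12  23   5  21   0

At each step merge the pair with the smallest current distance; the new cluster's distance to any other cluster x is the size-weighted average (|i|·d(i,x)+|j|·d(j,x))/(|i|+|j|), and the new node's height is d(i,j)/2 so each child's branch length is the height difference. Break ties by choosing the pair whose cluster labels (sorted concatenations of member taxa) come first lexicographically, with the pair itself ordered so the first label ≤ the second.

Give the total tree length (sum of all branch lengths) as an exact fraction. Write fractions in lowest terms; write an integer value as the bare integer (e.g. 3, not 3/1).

301/12

iteration 1: select C,L (d=1); attach at lengths (1/2, 1/2); label the merged cluster CL
  updated: d(B,CL)=37/2, d(CL,D)=35/2, d(CL,V)=22
iteration 2: select B,D (d=2); attach at lengths (1, 1); label the merged cluster BD
  updated: d(BD,CL)=18, d(BD,V)=17/2
iteration 3: select BD,V (d=17/2); attach at lengths (13/4, 17/4); label the merged cluster BDV
  updated: d(BDV,CL)=58/3
iteration 4: select BDV,CL (d=58/3); attach at lengths (65/12, 55/6); label the merged cluster BCDLV
final tree: (((B:1,D:1):13/4,V:17/4):65/12,(C:1/2,L:1/2):55/6)
total length: 301/12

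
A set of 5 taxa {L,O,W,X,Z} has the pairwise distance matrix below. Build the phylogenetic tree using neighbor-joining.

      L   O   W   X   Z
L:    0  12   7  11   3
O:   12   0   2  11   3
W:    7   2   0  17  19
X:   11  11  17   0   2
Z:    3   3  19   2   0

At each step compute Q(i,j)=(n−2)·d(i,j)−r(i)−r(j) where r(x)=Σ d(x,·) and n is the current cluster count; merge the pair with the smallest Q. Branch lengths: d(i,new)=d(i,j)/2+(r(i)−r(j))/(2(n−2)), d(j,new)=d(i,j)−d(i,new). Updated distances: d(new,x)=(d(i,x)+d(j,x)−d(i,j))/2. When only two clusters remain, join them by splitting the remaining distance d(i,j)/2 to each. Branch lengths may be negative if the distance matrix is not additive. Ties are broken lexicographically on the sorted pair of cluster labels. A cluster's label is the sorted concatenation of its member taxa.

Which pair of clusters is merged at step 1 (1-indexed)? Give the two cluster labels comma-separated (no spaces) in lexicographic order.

O,W

iteration 1: select O,W (d=2, Q=-67); attach at lengths (-11/6, 23/6); label the merged cluster OW
  updated: d(L,OW)=17/2, d(OW,X)=13, d(OW,Z)=10
iteration 2: select L,OW (d=17/2, Q=-37); attach at lengths (2, 13/2); label the merged cluster LOW
  updated: d(LOW,X)=31/4, d(LOW,Z)=9/4
iteration 3: select LOW,X (d=31/4, Q=-12); attach at lengths (4, 15/4); label the merged cluster LOWX
  updated: d(LOWX,Z)=-7/4
iteration 4: select LOWX,Z (d=-7/4); attach at lengths (-7/8, -7/8); label the merged cluster LOWXZ
final tree: (((L:2,(O:-11/6,W:23/6):13/2):4,X:15/4):-7/8,Z:-7/8)
total length: 33/2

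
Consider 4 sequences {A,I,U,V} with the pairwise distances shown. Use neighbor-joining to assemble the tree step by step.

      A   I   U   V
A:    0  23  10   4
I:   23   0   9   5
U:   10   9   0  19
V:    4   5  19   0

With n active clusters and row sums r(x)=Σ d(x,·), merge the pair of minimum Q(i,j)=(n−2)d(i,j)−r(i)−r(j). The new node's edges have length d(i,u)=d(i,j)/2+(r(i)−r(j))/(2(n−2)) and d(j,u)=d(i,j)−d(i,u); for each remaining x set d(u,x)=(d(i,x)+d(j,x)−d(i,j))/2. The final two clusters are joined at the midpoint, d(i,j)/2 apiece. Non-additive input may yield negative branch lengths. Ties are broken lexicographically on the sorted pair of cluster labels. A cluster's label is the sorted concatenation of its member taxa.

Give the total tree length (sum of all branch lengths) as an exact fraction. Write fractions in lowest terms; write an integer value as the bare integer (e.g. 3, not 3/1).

83/4

1. join A+V (d=4, Q=-57) ⇒ AV; edges |A|=17/4, |V|=-1/4
  updated: d(AV,I)=12, d(AV,U)=25/2
2. join AV+I (d=12, Q=-67/2) ⇒ AIV; edges |AV|=31/4, |I|=17/4
  updated: d(AIV,U)=19/4
3. join AIV+U (d=19/4) ⇒ AIUV; edges |AIV|=19/8, |U|=19/8
final tree: (((A:17/4,V:-1/4):31/4,I:17/4):19/8,U:19/8)
total length: 83/4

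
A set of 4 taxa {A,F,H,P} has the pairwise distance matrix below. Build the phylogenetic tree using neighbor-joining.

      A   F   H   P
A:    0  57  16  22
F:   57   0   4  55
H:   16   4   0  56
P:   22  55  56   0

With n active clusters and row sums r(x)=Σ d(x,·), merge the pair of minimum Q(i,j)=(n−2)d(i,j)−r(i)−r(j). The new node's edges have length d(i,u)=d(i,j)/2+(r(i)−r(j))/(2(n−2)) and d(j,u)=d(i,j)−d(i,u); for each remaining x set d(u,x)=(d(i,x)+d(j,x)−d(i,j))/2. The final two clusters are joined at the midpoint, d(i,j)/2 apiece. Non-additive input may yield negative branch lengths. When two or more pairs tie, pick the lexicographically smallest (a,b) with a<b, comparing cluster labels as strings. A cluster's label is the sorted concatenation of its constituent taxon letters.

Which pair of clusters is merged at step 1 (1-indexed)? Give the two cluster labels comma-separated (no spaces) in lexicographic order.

1. join A+P (d=22, Q=-184) ⇒ AP; edges |A|=3/2, |P|=41/2
  updated: d(AP,F)=45, d(AP,H)=25
2. join AP+F (d=45, Q=-74) ⇒ AFP; edges |AP|=33, |F|=12
  updated: d(AFP,H)=-8
3. join AFP+H (d=-8) ⇒ AFHP; edges |AFP|=-4, |H|=-4
final tree: (((A:3/2,P:41/2):33,F:12):-4,H:-4)
total length: 59

A,P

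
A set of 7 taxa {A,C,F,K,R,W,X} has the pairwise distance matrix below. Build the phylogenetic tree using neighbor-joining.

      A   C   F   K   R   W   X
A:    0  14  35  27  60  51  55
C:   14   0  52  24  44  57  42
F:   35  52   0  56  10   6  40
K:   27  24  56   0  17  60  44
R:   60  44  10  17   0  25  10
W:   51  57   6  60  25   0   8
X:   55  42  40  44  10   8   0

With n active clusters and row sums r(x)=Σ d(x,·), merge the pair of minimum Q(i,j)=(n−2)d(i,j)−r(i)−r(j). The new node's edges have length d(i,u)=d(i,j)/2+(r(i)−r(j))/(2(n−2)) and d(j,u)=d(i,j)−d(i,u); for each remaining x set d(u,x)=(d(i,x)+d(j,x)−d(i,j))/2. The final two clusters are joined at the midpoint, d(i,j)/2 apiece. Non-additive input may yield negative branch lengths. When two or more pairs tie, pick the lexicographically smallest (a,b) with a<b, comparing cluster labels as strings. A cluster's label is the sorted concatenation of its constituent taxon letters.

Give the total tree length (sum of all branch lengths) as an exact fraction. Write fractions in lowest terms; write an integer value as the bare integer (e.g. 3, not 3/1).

step 1: merge (A,C) at d=14, Q=-405; branch lengths A→79/10, C→61/10; new cluster AC
  updated: d(AC,F)=73/2, d(AC,K)=37/2, d(AC,R)=45, d(AC,W)=47, d(AC,X)=83/2
step 2: merge (AC,K) at d=37/2, Q=-310; branch lengths AC→67/8, K→81/8; new cluster ACK
  updated: d(ACK,F)=37, d(ACK,R)=87/4, d(ACK,W)=177/4, d(ACK,X)=67/2
step 3: merge (F,W) at d=6, Q=-633/4; branch lengths F→37/8, W→11/8; new cluster FW
  updated: d(ACK,FW)=301/8, d(FW,R)=29/2, d(FW,X)=21
step 4: merge (ACK,R) at d=87/4, Q=-765/8; branch lengths ACK→721/32, R→-25/32; new cluster ACKR
  updated: d(ACKR,FW)=243/16, d(ACKR,X)=87/8
step 5: merge (ACKR,FW) at d=243/16, Q=-753/16; branch lengths ACKR→81/32, FW→405/32; new cluster ACFKRW
  updated: d(ACFKRW,X)=267/32
step 6: merge (ACFKRW,X) at d=267/32; branch lengths ACFKRW→267/64, X→267/64; new cluster ACFKRWX
final tree: (((((A:79/10,C:61/10):67/8,K:81/8):721/32,R:-25/32):81/32,(F:37/8,W:11/8):405/32):267/64,X:267/64)
total length: 2681/32

2681/32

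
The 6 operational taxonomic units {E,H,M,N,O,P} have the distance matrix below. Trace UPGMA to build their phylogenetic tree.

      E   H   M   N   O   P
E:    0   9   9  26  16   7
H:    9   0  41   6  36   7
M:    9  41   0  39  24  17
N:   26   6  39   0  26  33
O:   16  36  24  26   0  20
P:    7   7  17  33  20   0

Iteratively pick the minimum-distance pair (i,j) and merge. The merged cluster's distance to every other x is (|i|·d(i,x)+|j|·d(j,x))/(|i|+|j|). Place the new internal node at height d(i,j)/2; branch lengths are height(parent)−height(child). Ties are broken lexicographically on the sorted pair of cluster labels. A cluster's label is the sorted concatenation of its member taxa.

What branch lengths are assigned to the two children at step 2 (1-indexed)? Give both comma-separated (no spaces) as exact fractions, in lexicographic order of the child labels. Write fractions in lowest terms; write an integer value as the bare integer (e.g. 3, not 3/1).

step 1: merge (H,N) at d=6; branch lengths H→3, N→3; new cluster HN
  updated: d(E,HN)=35/2, d(HN,M)=40, d(HN,O)=31, d(HN,P)=20
step 2: merge (E,P) at d=7; branch lengths E→7/2, P→7/2; new cluster EP
  updated: d(EP,HN)=75/4, d(EP,M)=13, d(EP,O)=18
step 3: merge (EP,M) at d=13; branch lengths EP→3, M→13/2; new cluster EMP
  updated: d(EMP,HN)=155/6, d(EMP,O)=20
step 4: merge (EMP,O) at d=20; branch lengths EMP→7/2, O→10; new cluster EMOP
  updated: d(EMOP,HN)=217/8
step 5: merge (EMOP,HN) at d=217/8; branch lengths EMOP→57/16, HN→169/16; new cluster EHMNOP
final tree: ((((E:7/2,P:7/2):3,M:13/2):7/2,O:10):57/16,(H:3,N:3):169/16)
total length: 401/8

7/2,7/2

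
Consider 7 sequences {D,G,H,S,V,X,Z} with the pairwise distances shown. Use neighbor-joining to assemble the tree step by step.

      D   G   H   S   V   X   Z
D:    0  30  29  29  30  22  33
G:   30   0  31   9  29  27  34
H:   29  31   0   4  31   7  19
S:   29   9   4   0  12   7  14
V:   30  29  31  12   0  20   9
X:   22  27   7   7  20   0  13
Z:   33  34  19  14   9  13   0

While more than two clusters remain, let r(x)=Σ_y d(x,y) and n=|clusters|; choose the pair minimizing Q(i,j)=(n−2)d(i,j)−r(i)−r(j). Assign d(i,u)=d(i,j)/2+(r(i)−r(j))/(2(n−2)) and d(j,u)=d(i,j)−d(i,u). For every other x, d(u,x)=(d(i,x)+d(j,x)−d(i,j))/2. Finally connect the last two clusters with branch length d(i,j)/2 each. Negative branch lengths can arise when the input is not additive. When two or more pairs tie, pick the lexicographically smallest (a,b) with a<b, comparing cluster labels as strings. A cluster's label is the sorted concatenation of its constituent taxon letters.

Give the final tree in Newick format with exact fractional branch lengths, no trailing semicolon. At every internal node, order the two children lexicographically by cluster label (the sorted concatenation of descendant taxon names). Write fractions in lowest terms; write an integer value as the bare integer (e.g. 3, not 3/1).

(((D:37/2,(H:37/6,X:5/6):7/2):7/8,(G:205/16,S:-61/16):21/4):4,(V:27/5,Z:18/5):4)

step 1: merge (V,Z) at d=9, Q=-208; branch lengths V→27/5, Z→18/5; new cluster VZ
  updated: d(D,VZ)=27, d(G,VZ)=27, d(H,VZ)=41/2, d(S,VZ)=17/2, d(VZ,X)=12
step 2: merge (G,S) at d=9, Q=-291/2; branch lengths G→205/16, S→-61/16; new cluster GS
  updated: d(D,GS)=25, d(GS,H)=13, d(GS,VZ)=53/4, d(GS,X)=25/2
step 3: merge (H,X) at d=7, Q=-102; branch lengths H→37/6, X→5/6; new cluster HX
  updated: d(D,HX)=22, d(GS,HX)=37/4, d(HX,VZ)=51/4
step 4: merge (D,HX) at d=22, Q=-74; branch lengths D→37/2, HX→7/2; new cluster DHX
  updated: d(DHX,GS)=49/8, d(DHX,VZ)=71/8
step 5: merge (DHX,GS) at d=49/8, Q=-113/4; branch lengths DHX→7/8, GS→21/4; new cluster DGHSX
  updated: d(DGHSX,VZ)=8
step 6: merge (DGHSX,VZ) at d=8; branch lengths DGHSX→4, VZ→4; new cluster DGHSVXZ
final tree: (((D:37/2,(H:37/6,X:5/6):7/2):7/8,(G:205/16,S:-61/16):21/4):4,(V:27/5,Z:18/5):4)
total length: 489/8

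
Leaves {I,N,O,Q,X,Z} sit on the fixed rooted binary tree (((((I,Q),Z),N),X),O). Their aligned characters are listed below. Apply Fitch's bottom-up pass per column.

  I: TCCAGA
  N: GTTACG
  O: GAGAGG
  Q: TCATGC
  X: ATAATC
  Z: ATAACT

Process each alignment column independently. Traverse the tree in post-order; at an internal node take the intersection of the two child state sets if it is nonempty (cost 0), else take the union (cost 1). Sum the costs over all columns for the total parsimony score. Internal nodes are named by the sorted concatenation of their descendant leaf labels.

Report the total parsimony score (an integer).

site 0, node IQ: I={T} ∩ Q={T} → {T} (+0)
site 0, node IQZ: IQ={T} ∪ Z={A} → {A,T} (+1)
site 0, node INQZ: IQZ={A,T} ∪ N={G} → {A,G,T} (+1)
site 0, node INQXZ: INQZ={A,G,T} ∩ X={A} → {A} (+0)
site 0, node INOQXZ: INQXZ={A} ∪ O={G} → {A,G} (+1)
site 1, node IQ: I={C} ∩ Q={C} → {C} (+0)
site 1, node IQZ: IQ={C} ∪ Z={T} → {C,T} (+1)
site 1, node INQZ: IQZ={C,T} ∩ N={T} → {T} (+0)
site 1, node INQXZ: INQZ={T} ∩ X={T} → {T} (+0)
site 1, node INOQXZ: INQXZ={T} ∪ O={A} → {A,T} (+1)
site 2, node IQ: I={C} ∪ Q={A} → {A,C} (+1)
site 2, node IQZ: IQ={A,C} ∩ Z={A} → {A} (+0)
site 2, node INQZ: IQZ={A} ∪ N={T} → {A,T} (+1)
site 2, node INQXZ: INQZ={A,T} ∩ X={A} → {A} (+0)
site 2, node INOQXZ: INQXZ={A} ∪ O={G} → {A,G} (+1)
site 3, node IQ: I={A} ∪ Q={T} → {A,T} (+1)
site 3, node IQZ: IQ={A,T} ∩ Z={A} → {A} (+0)
site 3, node INQZ: IQZ={A} ∩ N={A} → {A} (+0)
site 3, node INQXZ: INQZ={A} ∩ X={A} → {A} (+0)
site 3, node INOQXZ: INQXZ={A} ∩ O={A} → {A} (+0)
site 4, node IQ: I={G} ∩ Q={G} → {G} (+0)
site 4, node IQZ: IQ={G} ∪ Z={C} → {C,G} (+1)
site 4, node INQZ: IQZ={C,G} ∩ N={C} → {C} (+0)
site 4, node INQXZ: INQZ={C} ∪ X={T} → {C,T} (+1)
site 4, node INOQXZ: INQXZ={C,T} ∪ O={G} → {C,G,T} (+1)
site 5, node IQ: I={A} ∪ Q={C} → {A,C} (+1)
site 5, node IQZ: IQ={A,C} ∪ Z={T} → {A,C,T} (+1)
site 5, node INQZ: IQZ={A,C,T} ∪ N={G} → {A,C,G,T} (+1)
site 5, node INQXZ: INQZ={A,C,G,T} ∩ X={C} → {C} (+0)
site 5, node INOQXZ: INQXZ={C} ∪ O={G} → {C,G} (+1)
per-site changes: [3, 2, 3, 1, 3, 4]; total = 16

16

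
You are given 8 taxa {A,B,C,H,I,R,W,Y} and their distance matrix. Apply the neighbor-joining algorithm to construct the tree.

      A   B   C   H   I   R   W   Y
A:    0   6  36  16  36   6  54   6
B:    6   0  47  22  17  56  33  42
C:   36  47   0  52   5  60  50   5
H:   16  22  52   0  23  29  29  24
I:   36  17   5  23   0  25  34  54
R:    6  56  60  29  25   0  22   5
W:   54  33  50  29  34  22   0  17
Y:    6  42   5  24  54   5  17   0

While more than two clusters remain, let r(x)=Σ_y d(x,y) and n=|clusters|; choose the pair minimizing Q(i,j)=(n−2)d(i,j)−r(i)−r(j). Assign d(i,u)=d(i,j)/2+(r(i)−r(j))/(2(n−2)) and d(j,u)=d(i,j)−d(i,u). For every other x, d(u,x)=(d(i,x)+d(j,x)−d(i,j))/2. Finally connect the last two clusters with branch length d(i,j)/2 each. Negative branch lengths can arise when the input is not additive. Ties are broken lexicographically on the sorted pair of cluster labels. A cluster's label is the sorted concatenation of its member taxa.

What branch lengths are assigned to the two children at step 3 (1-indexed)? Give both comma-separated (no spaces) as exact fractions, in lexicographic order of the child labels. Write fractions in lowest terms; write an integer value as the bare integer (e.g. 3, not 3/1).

step 1: merge (C,I) at d=5, Q=-419; branch lengths C→91/12, I→-31/12; new cluster CI
  updated: d(A,CI)=67/2, d(B,CI)=59/2, d(CI,H)=35, d(CI,R)=40, d(CI,W)=79/2, d(CI,Y)=27
step 2: merge (A,B) at d=6, Q=-280; branch lengths A→-37/10, B→97/10; new cluster AB
  updated: d(AB,CI)=57/2, d(AB,H)=16, d(AB,R)=28, d(AB,W)=81/2, d(AB,Y)=21
step 3: merge (AB,H) at d=16, Q=-203; branch lengths AB→65/8, H→63/8; new cluster ABH
  updated: d(ABH,CI)=95/4, d(ABH,R)=41/2, d(ABH,W)=107/4, d(ABH,Y)=29/2
step 4: merge (ABH,CI) at d=95/4, Q=-289/2; branch lengths ABH→53/12, CI→58/3; new cluster ABCHI
  updated: d(ABCHI,R)=147/8, d(ABCHI,W)=85/4, d(ABCHI,Y)=71/8
step 5: merge (ABCHI,W) at d=85/4, Q=-265/4; branch lengths ABCHI→123/16, W→217/16; new cluster ABCHIW
  updated: d(ABCHIW,R)=153/16, d(ABCHIW,Y)=37/16
step 6: merge (ABCHIW,R) at d=153/16, Q=-135/8; branch lengths ABCHIW→55/16, R→49/8; new cluster ABCHIRW
  updated: d(ABCHIRW,Y)=-9/8
step 7: merge (ABCHIRW,Y) at d=-9/8; branch lengths ABCHIRW→-9/16, Y→-9/16; new cluster ABCHIRWY
final tree: ((((((A:-37/10,B:97/10):65/8,H:63/8):53/12,(C:91/12,I:-31/12):58/3):123/16,W:217/16):55/16,R:49/8):-9/16,Y:-9/16)
total length: 1287/16

65/8,63/8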